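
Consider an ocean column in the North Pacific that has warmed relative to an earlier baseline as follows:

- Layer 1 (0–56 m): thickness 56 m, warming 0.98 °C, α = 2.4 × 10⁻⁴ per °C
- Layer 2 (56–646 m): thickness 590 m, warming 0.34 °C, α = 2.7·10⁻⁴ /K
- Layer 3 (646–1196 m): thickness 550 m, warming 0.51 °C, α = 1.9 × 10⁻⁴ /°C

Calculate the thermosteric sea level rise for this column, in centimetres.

Layer 1: 0.98 × 2.4×10⁻⁴ × 56 = 0.0131712 m
Layer 2: 2.7×10⁻⁴ × 590 × 0.34 = 0.054162 m
646–1196 m: 550 × 0.51 × 1.9×10⁻⁴ = 0.053295 m
Δh = 0.0131712 + 0.054162 + 0.053295 = 0.1206282 m ≈ 12.1 cm

Δh = 12.1 cm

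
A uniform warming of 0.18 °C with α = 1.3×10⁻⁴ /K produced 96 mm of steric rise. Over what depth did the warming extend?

H = Δh/(αΔT) = 0.096 / (1.3×10⁻⁴ × 0.18) ≈ 4103 m

4100 m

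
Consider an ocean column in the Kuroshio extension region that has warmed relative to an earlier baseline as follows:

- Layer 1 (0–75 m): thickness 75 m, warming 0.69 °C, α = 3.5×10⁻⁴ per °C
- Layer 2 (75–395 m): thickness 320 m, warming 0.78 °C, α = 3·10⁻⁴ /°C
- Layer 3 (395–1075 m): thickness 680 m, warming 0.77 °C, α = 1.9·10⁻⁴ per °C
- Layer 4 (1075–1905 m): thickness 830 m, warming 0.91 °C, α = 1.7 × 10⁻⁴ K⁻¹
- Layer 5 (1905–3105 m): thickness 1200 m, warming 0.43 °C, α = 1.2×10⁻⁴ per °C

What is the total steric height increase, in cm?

0–75 m: 3.5×10⁻⁴ × 0.69 × 75 = 0.0181125 m
75–395 m: 320 × 0.78 × 3×10⁻⁴ = 0.07488 m
Layer 3: 680 × 1.9×10⁻⁴ × 0.77 = 0.099484 m
Layer 4: 830 × 0.91 × 1.7×10⁻⁴ = 0.128401 m
1905–3105 m: 0.43 × 1.2×10⁻⁴ × 1200 = 0.06192 m
Δh = 0.0181125 + 0.07488 + 0.099484 + 0.128401 + 0.06192 = 0.3827975 m ≈ 38.3 cm

Δh ≈ 38.3 cm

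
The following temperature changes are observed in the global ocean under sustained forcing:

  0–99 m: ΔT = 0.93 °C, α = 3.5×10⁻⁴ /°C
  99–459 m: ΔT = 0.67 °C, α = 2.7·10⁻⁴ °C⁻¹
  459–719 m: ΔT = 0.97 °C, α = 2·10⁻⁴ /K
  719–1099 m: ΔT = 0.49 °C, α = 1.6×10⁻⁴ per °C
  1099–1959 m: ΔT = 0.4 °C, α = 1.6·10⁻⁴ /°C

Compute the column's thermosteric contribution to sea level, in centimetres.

Layer 1: 99 × 3.5×10⁻⁴ × 0.93 = 0.0322245 m
Layer 2: 360 × 0.67 × 2.7×10⁻⁴ = 0.065124 m
Layer 3: 260 × 2×10⁻⁴ × 0.97 = 0.05044 m
Layer 4: 1.6×10⁻⁴ × 380 × 0.49 = 0.029792 m
Layer 5: 0.4 × 1.6×10⁻⁴ × 860 = 0.05504 m
Δh = 0.0322245 + 0.065124 + 0.05044 + 0.029792 + 0.05504 = 0.2326205 m

about 23.3 cm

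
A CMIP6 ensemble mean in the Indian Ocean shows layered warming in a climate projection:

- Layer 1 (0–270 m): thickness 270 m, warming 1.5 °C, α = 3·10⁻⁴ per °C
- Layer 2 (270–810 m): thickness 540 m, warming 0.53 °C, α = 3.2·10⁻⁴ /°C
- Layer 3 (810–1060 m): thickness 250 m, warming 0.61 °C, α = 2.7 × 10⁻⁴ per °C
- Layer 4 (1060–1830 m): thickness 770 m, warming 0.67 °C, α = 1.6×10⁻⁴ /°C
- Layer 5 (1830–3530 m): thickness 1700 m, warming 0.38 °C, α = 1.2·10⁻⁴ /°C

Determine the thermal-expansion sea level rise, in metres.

270 × 1.5 × 3×10⁻⁴ = 0.12150 m
0.53 × 540 × 3.2×10⁻⁴ = 0.091584 m
810–1060 m: 2.7×10⁻⁴ × 250 × 0.61 = 0.041175 m
770 × 0.67 × 1.6×10⁻⁴ = 0.082544 m
1.2×10⁻⁴ × 1700 × 0.38 = 0.07752 m
Δh = 0.12150 + 0.091584 + 0.041175 + 0.082544 + 0.07752 = 0.414323 m ≈ 0.414 m

about 0.414 m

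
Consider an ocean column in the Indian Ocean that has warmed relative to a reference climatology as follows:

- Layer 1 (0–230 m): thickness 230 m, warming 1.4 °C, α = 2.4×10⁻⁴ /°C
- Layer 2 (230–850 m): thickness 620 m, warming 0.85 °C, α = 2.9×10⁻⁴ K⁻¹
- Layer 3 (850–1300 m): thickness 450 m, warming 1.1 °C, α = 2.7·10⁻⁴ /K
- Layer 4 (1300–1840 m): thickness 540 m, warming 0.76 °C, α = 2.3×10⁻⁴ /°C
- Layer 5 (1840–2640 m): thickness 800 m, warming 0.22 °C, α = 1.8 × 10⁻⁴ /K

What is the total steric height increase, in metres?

Layer 1: 1.4 × 230 × 2.4×10⁻⁴ = 0.07728 m
2.9×10⁻⁴ × 620 × 0.85 = 0.15283 m
Layer 3: 1.1 × 2.7×10⁻⁴ × 450 = 0.13365 m
Layer 4: 0.76 × 540 × 2.3×10⁻⁴ = 0.094392 m
Layer 5: 800 × 1.8×10⁻⁴ × 0.22 = 0.03168 m
Δh = 0.07728 + 0.15283 + 0.13365 + 0.094392 + 0.03168 = 0.489832 m

about 0.49 m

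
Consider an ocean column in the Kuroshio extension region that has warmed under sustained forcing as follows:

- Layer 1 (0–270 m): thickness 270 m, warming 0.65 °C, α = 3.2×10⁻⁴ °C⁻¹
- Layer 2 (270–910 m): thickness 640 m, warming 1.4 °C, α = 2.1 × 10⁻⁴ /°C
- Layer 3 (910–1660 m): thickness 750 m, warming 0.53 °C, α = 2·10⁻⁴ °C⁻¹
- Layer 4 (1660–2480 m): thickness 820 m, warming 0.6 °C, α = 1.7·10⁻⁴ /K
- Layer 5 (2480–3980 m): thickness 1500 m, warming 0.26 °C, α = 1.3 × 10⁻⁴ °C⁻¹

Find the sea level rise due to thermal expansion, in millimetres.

Δh ≈ 460 mm

0–270 m: 0.65 × 270 × 3.2×10⁻⁴ = 0.05616 m
Layer 2: 2.1×10⁻⁴ × 1.4 × 640 = 0.18816 m
750 × 2×10⁻⁴ × 0.53 = 0.07950 m
1660–2480 m: 1.7×10⁻⁴ × 820 × 0.6 = 0.08364 m
2480–3980 m: 1.3×10⁻⁴ × 1500 × 0.26 = 0.05070 m
Δh = 0.05616 + 0.18816 + 0.07950 + 0.08364 + 0.05070 = 0.45816 m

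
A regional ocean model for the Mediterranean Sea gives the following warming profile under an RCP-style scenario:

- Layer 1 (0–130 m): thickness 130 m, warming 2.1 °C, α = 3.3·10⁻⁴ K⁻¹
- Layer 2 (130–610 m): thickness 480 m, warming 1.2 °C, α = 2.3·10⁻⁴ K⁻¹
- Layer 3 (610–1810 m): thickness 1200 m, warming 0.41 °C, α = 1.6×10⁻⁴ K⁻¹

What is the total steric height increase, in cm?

0–130 m: 3.3×10⁻⁴ × 130 × 2.1 = 0.09009 m
Layer 2: 480 × 2.3×10⁻⁴ × 1.2 = 0.13248 m
1200 × 0.41 × 1.6×10⁻⁴ = 0.07872 m
Δh = 0.09009 + 0.13248 + 0.07872 = 0.30129 m

Δh ≈ 30 cm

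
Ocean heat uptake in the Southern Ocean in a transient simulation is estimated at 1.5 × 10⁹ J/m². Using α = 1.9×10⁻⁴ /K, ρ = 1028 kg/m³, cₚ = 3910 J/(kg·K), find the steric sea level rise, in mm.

Δh = αQ/(ρcₚ) = 1.9×10⁻⁴ × 1.5×10⁹ / (1028 × 3910) ≈ 0.070905 m

Δh = 70.9 mm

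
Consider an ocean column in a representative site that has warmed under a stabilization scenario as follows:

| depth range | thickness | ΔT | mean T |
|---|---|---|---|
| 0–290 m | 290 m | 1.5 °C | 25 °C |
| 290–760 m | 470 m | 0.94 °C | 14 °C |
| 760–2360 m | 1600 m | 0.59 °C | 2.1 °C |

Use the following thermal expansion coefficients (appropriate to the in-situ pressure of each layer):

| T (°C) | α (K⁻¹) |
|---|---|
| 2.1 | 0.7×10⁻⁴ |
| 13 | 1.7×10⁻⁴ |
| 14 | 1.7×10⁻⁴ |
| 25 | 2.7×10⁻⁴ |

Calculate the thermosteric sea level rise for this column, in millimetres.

259 mm

Layer 1 at 25 °C → α = 2.7×10⁻⁴ K⁻¹
Layer 2 at 14 °C → α = 1.7×10⁻⁴ K⁻¹
Layer 3 at 2.1 °C → α = 0.7×10⁻⁴ K⁻¹
1.5 × 2.7×10⁻⁴ × 290 = 0.11745 m
1.7×10⁻⁴ × 0.94 × 470 = 0.075106 m
1600 × 0.59 × 0.7×10⁻⁴ = 0.06608 m
Δh = 0.11745 + 0.075106 + 0.06608 = 0.258636 m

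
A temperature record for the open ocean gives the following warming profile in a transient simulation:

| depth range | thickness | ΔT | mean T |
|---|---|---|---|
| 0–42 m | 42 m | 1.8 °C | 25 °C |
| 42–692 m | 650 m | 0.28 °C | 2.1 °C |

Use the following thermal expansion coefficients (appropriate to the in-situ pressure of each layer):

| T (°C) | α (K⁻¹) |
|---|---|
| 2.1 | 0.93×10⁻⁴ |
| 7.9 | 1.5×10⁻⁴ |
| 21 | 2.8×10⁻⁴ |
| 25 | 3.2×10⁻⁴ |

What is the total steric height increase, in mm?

Δh ≈ 41.1 mm

Layer 1 at 25 °C → α = 3.2×10⁻⁴ K⁻¹
Layer 2 at 2.1 °C → α = 0.93×10⁻⁴ K⁻¹
3.2×10⁻⁴ × 42 × 1.8 = 0.024192 m
Layer 2: 0.28 × 650 × 0.93×10⁻⁴ = 0.016926 m
Δh = 0.024192 + 0.016926 = 0.041118 m ≈ 41.1 mm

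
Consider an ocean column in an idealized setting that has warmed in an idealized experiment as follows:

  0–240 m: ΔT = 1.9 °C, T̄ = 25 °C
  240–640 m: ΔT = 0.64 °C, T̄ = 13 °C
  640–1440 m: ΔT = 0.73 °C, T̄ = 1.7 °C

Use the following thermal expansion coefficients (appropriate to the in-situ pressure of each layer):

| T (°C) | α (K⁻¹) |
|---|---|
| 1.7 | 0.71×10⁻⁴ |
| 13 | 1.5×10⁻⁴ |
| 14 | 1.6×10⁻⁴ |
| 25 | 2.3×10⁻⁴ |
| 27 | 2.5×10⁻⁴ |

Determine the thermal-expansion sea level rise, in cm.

18 cm of thermosteric rise

Layer 1 at 25 °C → α = 2.3×10⁻⁴ K⁻¹
Layer 2 at 13 °C → α = 1.5×10⁻⁴ K⁻¹
Layer 3 at 1.7 °C → α = 0.71×10⁻⁴ K⁻¹
Layer 1: 1.9 × 240 × 2.3×10⁻⁴ = 0.10488 m
240–640 m: 0.64 × 400 × 1.5×10⁻⁴ = 0.03840 m
0.73 × 0.71×10⁻⁴ × 800 = 0.041464 m
Δh = 0.10488 + 0.03840 + 0.041464 = 0.184744 m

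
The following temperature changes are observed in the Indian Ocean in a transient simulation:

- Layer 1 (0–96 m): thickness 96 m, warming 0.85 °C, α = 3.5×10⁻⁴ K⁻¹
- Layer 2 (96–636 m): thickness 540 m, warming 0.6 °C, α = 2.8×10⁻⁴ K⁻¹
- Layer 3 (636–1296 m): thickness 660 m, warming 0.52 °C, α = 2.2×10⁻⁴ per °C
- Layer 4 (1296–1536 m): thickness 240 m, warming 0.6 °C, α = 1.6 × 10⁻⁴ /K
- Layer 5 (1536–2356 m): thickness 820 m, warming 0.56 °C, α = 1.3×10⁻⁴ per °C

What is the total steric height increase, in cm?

about 27.8 cm

0–96 m: 0.85 × 3.5×10⁻⁴ × 96 = 0.02856 m
2.8×10⁻⁴ × 0.6 × 540 = 0.09072 m
636–1296 m: 660 × 0.52 × 2.2×10⁻⁴ = 0.075504 m
0.6 × 1.6×10⁻⁴ × 240 = 0.02304 m
Layer 5: 1.3×10⁻⁴ × 820 × 0.56 = 0.059696 m
Δh = 0.02856 + 0.09072 + 0.075504 + 0.02304 + 0.059696 = 0.27752 m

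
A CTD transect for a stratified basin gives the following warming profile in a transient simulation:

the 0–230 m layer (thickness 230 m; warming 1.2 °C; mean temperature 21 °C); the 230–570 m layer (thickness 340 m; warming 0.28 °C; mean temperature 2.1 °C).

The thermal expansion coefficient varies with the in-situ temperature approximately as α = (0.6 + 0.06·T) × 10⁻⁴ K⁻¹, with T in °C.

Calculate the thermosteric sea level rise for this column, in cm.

Δh = 5.82 cm

Layer 1: α = (0.6 + 0.06×21)×10⁻⁴ = 1.86×10⁻⁴ K⁻¹
Layer 2: α = (0.6 + 0.06×2.1)×10⁻⁴ = 0.726×10⁻⁴ K⁻¹
Layer 1: 1.86×10⁻⁴ × 230 × 1.2 = 0.051336 m
0.28 × 340 × 0.726×10⁻⁴ = 0.00691152 m
Δh = 0.051336 + 0.00691152 = 0.05824752 m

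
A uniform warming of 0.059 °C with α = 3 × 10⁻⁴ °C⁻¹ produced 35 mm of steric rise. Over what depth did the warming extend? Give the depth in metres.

H = Δh/(αΔT) = 0.035 / (3×10⁻⁴ × 0.059) ≈ 1977 m

about 2000 m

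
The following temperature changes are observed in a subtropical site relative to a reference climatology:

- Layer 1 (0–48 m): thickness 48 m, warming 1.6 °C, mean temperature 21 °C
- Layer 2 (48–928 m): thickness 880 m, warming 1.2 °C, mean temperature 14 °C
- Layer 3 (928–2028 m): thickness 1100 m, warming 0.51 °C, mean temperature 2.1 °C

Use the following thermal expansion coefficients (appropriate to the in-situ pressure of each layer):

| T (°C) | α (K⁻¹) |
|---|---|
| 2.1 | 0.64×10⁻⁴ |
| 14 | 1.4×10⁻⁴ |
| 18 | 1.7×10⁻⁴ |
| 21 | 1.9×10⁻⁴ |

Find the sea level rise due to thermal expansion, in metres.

0.198 m of thermosteric rise

Layer 1 at 21 °C → α = 1.9×10⁻⁴ K⁻¹
Layer 2 at 14 °C → α = 1.4×10⁻⁴ K⁻¹
Layer 3 at 2.1 °C → α = 0.64×10⁻⁴ K⁻¹
0–48 m: 48 × 1.6 × 1.9×10⁻⁴ = 0.014592 m
48–928 m: 1.2 × 1.4×10⁻⁴ × 880 = 0.14784 m
928–2028 m: 0.51 × 1100 × 0.64×10⁻⁴ = 0.035904 m
Δh = 0.014592 + 0.14784 + 0.035904 = 0.198336 m ≈ 0.198 m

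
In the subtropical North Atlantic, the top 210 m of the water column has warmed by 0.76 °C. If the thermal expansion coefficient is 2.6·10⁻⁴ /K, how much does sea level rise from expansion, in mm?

about 41.5 mm

Δh = αΔT·H = 2.6×10⁻⁴ × 0.76 × 210 = 0.041496 m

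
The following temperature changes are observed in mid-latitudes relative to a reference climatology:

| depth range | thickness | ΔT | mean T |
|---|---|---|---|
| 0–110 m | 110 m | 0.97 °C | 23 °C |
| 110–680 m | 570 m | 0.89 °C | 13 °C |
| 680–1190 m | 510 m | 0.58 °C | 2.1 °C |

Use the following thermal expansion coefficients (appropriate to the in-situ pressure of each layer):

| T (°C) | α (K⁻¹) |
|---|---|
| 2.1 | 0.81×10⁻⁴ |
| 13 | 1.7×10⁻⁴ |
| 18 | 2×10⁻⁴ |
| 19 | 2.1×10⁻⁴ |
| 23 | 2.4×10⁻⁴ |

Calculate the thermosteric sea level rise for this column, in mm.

Layer 1 at 23 °C → α = 2.4×10⁻⁴ K⁻¹
Layer 2 at 13 °C → α = 1.7×10⁻⁴ K⁻¹
Layer 3 at 2.1 °C → α = 0.81×10⁻⁴ K⁻¹
0–110 m: 0.97 × 2.4×10⁻⁴ × 110 = 0.025608 m
110–680 m: 1.7×10⁻⁴ × 0.89 × 570 = 0.086241 m
680–1190 m: 0.81×10⁻⁴ × 510 × 0.58 = 0.0239598 m
Δh = 0.025608 + 0.086241 + 0.0239598 = 0.1358088 m ≈ 136 mm

Δh ≈ 136 mm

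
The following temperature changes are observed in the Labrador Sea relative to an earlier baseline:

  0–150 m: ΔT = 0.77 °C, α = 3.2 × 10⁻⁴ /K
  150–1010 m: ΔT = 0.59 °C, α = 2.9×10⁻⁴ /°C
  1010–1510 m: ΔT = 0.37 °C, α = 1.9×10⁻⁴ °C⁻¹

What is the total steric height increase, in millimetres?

Layer 1: 150 × 0.77 × 3.2×10⁻⁴ = 0.03696 m
0.59 × 2.9×10⁻⁴ × 860 = 0.147146 m
1010–1510 m: 0.37 × 500 × 1.9×10⁻⁴ = 0.03515 m
Δh = 0.03696 + 0.147146 + 0.03515 = 0.219256 m ≈ 219 mm

Δh = 219 mm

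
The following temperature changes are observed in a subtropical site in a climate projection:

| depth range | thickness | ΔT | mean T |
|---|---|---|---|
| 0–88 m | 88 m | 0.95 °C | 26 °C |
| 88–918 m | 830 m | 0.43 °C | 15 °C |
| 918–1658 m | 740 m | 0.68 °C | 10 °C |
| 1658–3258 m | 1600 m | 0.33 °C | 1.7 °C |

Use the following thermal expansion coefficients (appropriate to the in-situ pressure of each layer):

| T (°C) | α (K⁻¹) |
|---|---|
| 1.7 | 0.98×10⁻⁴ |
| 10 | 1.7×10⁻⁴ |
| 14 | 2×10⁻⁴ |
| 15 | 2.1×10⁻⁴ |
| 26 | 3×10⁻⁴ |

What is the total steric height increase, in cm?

Layer 1 at 26 °C → α = 3×10⁻⁴ K⁻¹
Layer 2 at 15 °C → α = 2.1×10⁻⁴ K⁻¹
Layer 3 at 10 °C → α = 1.7×10⁻⁴ K⁻¹
Layer 4 at 1.7 °C → α = 0.98×10⁻⁴ K⁻¹
0–88 m: 88 × 0.95 × 3×10⁻⁴ = 0.02508 m
2.1×10⁻⁴ × 0.43 × 830 = 0.074949 m
0.68 × 1.7×10⁻⁴ × 740 = 0.085544 m
Layer 4: 1600 × 0.33 × 0.98×10⁻⁴ = 0.051744 m
Δh = 0.02508 + 0.074949 + 0.085544 + 0.051744 = 0.237317 m

Δh ≈ 23.7 cm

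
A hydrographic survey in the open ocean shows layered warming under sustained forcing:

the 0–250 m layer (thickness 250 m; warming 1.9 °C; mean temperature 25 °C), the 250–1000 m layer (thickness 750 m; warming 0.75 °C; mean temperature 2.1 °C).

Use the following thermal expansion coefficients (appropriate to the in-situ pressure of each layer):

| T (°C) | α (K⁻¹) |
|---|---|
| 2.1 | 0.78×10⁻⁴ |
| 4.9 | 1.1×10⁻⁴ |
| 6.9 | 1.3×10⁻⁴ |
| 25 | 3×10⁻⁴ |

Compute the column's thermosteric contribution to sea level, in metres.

Layer 1 at 25 °C → α = 3×10⁻⁴ K⁻¹
Layer 2 at 2.1 °C → α = 0.78×10⁻⁴ K⁻¹
1.9 × 3×10⁻⁴ × 250 = 0.14250 m
0.75 × 0.78×10⁻⁴ × 750 = 0.043875 m
Δh = 0.14250 + 0.043875 = 0.186375 m

Δh = 0.186 m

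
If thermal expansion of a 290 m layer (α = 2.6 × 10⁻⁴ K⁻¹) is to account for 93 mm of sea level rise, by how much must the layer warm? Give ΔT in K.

ΔT ≈ 1.2 K

ΔT = Δh/(αH) = 0.093 / (2.6×10⁻⁴ × 290) ≈ 1.233 K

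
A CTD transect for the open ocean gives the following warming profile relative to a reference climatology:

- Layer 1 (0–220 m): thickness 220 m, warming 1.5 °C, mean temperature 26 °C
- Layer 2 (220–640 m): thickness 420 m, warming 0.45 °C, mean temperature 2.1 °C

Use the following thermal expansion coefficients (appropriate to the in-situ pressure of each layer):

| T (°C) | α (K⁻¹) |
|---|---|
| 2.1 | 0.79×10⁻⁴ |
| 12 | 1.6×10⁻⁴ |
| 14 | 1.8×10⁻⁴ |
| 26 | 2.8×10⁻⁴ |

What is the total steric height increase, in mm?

Δh ≈ 107 mm

Layer 1 at 26 °C → α = 2.8×10⁻⁴ K⁻¹
Layer 2 at 2.1 °C → α = 0.79×10⁻⁴ K⁻¹
Layer 1: 220 × 1.5 × 2.8×10⁻⁴ = 0.09240 m
0.45 × 420 × 0.79×10⁻⁴ = 0.014931 m
Δh = 0.09240 + 0.014931 = 0.107331 m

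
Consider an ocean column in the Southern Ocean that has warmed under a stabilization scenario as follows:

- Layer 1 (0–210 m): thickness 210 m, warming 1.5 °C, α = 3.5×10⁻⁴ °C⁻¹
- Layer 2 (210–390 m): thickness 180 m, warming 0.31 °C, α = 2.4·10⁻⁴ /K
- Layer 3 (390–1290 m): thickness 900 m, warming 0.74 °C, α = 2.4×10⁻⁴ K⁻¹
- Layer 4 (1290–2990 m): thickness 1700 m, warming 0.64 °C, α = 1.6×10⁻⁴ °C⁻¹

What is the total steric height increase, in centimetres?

0–210 m: 3.5×10⁻⁴ × 210 × 1.5 = 0.11025 m
2.4×10⁻⁴ × 0.31 × 180 = 0.013392 m
390–1290 m: 900 × 2.4×10⁻⁴ × 0.74 = 0.15984 m
Layer 4: 1.6×10⁻⁴ × 1700 × 0.64 = 0.17408 m
Δh = 0.11025 + 0.013392 + 0.15984 + 0.17408 = 0.457562 m

45.8 cm of thermosteric rise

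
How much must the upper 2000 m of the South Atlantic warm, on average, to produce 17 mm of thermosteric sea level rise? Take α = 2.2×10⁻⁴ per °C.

about 0.0386 K

ΔT = Δh/(αH) = 0.017 / (2.2×10⁻⁴ × 2000) ≈ 0.03864 K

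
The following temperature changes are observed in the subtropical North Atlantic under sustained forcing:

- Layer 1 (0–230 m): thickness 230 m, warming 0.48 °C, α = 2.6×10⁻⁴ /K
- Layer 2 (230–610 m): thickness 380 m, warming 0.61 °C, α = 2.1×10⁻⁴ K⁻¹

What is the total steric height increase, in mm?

0–230 m: 0.48 × 2.6×10⁻⁴ × 230 = 0.028704 m
230–610 m: 0.61 × 380 × 2.1×10⁻⁴ = 0.048678 m
Δh = 0.028704 + 0.048678 = 0.077382 m

77.4 mm of thermosteric rise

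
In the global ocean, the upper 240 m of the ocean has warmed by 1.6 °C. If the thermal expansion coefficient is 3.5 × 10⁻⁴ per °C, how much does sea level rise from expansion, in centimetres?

Δh = αΔT·H = 3.5×10⁻⁴ × 1.6 × 240 = 0.13440 m

about 13 cm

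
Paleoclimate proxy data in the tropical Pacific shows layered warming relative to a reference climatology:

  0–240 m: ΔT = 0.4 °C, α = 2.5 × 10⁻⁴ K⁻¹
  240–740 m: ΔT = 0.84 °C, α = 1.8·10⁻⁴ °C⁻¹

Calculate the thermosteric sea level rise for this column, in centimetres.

Layer 1: 0.4 × 2.5×10⁻⁴ × 240 = 0.02400 m
240–740 m: 0.84 × 500 × 1.8×10⁻⁴ = 0.07560 m
Δh = 0.02400 + 0.07560 = 0.09960 m ≈ 9.96 cm

9.96 cm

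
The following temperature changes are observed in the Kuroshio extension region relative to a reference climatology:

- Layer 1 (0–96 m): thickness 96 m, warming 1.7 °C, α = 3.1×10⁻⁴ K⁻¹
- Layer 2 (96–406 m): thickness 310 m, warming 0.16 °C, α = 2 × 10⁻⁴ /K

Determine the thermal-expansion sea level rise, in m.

0–96 m: 96 × 1.7 × 3.1×10⁻⁴ = 0.050592 m
96–406 m: 310 × 2×10⁻⁴ × 0.16 = 0.00992 m
Δh = 0.050592 + 0.00992 = 0.060512 m

Δh = 0.0605 m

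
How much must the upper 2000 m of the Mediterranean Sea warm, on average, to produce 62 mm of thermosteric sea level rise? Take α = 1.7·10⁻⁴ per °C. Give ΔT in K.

ΔT = Δh/(αH) = 0.062 / (1.7×10⁻⁴ × 2000) ≈ 0.1824 K

0.182 K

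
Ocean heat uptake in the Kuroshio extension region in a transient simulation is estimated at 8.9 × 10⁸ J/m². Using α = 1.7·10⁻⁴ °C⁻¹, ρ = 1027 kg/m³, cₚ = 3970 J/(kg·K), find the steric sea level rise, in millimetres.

Δh = αQ/(ρcₚ) = 1.7×10⁻⁴ × 8.9×10⁸ / (1027 × 3970) ≈ 0.037109 m

37.1 mm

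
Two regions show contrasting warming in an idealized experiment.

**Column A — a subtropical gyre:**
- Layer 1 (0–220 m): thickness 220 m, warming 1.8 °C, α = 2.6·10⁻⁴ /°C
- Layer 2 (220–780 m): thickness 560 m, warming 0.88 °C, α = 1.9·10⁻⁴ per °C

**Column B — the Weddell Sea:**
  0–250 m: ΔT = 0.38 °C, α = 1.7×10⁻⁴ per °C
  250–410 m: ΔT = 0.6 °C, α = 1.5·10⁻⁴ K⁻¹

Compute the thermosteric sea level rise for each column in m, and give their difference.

Δh_A ≈ 0.20 m, Δh_B ≈ 0.031 m; difference ≈ 0.17 m

A Layer 1: 220 × 1.8 × 2.6×10⁻⁴ = 0.10296 m
A Layer 2: 0.88 × 560 × 1.9×10⁻⁴ = 0.093632 m
A total: 0.196592 m
B Layer 1: 0.38 × 250 × 1.7×10⁻⁴ = 0.01615 m
B 250–410 m: 0.6 × 160 × 1.5×10⁻⁴ = 0.01440 m
B total: 0.03055 m
Difference: 0.196592 − 0.03055 = 0.166042 m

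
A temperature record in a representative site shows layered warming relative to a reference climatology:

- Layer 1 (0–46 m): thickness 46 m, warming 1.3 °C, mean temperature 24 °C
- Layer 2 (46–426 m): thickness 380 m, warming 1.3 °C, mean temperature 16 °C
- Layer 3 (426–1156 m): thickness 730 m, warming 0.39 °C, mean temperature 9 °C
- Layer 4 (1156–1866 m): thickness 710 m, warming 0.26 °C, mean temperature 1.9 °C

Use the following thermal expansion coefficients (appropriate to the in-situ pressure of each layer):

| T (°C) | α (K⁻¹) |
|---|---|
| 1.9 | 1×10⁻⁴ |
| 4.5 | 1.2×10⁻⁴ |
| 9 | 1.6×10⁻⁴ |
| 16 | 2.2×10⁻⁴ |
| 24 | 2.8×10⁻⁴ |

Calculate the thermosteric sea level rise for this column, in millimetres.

Δh = 189 mm

Layer 1 at 24 °C → α = 2.8×10⁻⁴ K⁻¹
Layer 2 at 16 °C → α = 2.2×10⁻⁴ K⁻¹
Layer 3 at 9 °C → α = 1.6×10⁻⁴ K⁻¹
Layer 4 at 1.9 °C → α = 1×10⁻⁴ K⁻¹
0–46 m: 1.3 × 46 × 2.8×10⁻⁴ = 0.016744 m
Layer 2: 1.3 × 2.2×10⁻⁴ × 380 = 0.10868 m
1.6×10⁻⁴ × 730 × 0.39 = 0.045552 m
710 × 1×10⁻⁴ × 0.26 = 0.01846 m
Δh = 0.016744 + 0.10868 + 0.045552 + 0.01846 = 0.189436 m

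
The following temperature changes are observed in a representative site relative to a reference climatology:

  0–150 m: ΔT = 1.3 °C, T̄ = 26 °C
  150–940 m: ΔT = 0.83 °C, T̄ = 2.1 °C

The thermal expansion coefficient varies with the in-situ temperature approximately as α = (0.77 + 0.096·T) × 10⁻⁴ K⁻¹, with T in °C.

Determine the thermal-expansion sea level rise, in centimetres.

Layer 1: α = (0.77 + 0.096×26)×10⁻⁴ = 3.266×10⁻⁴ K⁻¹
Layer 2: α = (0.77 + 0.096×2.1)×10⁻⁴ = 0.9716×10⁻⁴ K⁻¹
0–150 m: 3.266×10⁻⁴ × 1.3 × 150 = 0.063687 m
Layer 2: 0.9716×10⁻⁴ × 0.83 × 790 = 0.063707812 m
Δh = 0.063687 + 0.063707812 = 0.127394812 m

13 cm of thermosteric rise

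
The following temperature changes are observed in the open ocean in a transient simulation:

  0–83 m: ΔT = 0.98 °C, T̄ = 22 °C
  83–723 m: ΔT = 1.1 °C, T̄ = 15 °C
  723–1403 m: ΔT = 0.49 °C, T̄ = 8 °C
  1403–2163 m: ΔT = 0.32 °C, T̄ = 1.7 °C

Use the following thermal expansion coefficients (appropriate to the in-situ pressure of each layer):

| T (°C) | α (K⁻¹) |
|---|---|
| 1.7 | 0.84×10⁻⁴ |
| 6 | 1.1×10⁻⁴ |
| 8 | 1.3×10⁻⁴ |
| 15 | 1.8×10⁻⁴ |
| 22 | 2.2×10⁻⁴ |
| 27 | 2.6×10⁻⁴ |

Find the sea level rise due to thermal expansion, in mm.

Layer 1 at 22 °C → α = 2.2×10⁻⁴ K⁻¹
Layer 2 at 15 °C → α = 1.8×10⁻⁴ K⁻¹
Layer 3 at 8 °C → α = 1.3×10⁻⁴ K⁻¹
Layer 4 at 1.7 °C → α = 0.84×10⁻⁴ K⁻¹
Layer 1: 0.98 × 83 × 2.2×10⁻⁴ = 0.0178948 m
83–723 m: 1.1 × 1.8×10⁻⁴ × 640 = 0.12672 m
723–1403 m: 680 × 1.3×10⁻⁴ × 0.49 = 0.043316 m
760 × 0.32 × 0.84×10⁻⁴ = 0.0204288 m
Δh = 0.0178948 + 0.12672 + 0.043316 + 0.0204288 = 0.2083596 m

Δh ≈ 208 mm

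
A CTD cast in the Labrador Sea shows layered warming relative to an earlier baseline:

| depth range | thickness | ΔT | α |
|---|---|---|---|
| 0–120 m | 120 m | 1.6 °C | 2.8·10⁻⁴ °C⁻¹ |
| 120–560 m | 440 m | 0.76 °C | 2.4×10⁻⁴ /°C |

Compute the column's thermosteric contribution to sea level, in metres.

0.134 m of thermosteric rise

1.6 × 120 × 2.8×10⁻⁴ = 0.05376 m
0.76 × 440 × 2.4×10⁻⁴ = 0.080256 m
Δh = 0.05376 + 0.080256 = 0.134016 m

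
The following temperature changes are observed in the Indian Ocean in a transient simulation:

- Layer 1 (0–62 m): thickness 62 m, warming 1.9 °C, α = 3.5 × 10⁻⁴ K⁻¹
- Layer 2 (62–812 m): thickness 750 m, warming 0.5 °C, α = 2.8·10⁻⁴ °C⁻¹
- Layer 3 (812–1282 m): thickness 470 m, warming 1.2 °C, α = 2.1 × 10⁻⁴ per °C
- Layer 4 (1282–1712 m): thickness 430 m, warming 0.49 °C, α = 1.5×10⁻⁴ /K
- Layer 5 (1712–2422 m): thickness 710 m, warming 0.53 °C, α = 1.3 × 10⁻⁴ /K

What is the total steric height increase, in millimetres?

Δh = 345 mm

0–62 m: 3.5×10⁻⁴ × 62 × 1.9 = 0.04123 m
62–812 m: 2.8×10⁻⁴ × 750 × 0.5 = 0.10500 m
812–1282 m: 470 × 1.2 × 2.1×10⁻⁴ = 0.11844 m
430 × 1.5×10⁻⁴ × 0.49 = 0.031605 m
Layer 5: 0.53 × 710 × 1.3×10⁻⁴ = 0.048919 m
Δh = 0.04123 + 0.10500 + 0.11844 + 0.031605 + 0.048919 = 0.345194 m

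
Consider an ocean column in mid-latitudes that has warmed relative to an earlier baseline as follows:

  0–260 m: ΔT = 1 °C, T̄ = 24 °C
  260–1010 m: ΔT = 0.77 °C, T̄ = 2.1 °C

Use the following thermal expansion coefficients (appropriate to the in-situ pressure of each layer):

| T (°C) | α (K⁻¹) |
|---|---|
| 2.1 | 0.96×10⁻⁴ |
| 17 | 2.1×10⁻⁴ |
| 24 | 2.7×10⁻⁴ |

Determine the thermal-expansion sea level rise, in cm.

Layer 1 at 24 °C → α = 2.7×10⁻⁴ K⁻¹
Layer 2 at 2.1 °C → α = 0.96×10⁻⁴ K⁻¹
2.7×10⁻⁴ × 1 × 260 = 0.07020 m
Layer 2: 0.77 × 750 × 0.96×10⁻⁴ = 0.05544 m
Δh = 0.07020 + 0.05544 = 0.12564 m

13 cm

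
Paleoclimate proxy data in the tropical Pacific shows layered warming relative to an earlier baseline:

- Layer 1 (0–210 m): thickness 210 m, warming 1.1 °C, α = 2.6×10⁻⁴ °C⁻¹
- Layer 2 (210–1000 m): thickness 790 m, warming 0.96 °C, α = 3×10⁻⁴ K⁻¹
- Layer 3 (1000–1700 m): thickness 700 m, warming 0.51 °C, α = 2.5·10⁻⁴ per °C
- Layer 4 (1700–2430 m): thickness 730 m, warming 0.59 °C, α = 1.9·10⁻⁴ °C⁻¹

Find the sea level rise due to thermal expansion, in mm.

0–210 m: 1.1 × 210 × 2.6×10⁻⁴ = 0.06006 m
3×10⁻⁴ × 0.96 × 790 = 0.22752 m
1000–1700 m: 700 × 0.51 × 2.5×10⁻⁴ = 0.08925 m
1700–2430 m: 730 × 0.59 × 1.9×10⁻⁴ = 0.081833 m
Δh = 0.06006 + 0.22752 + 0.08925 + 0.081833 = 0.458663 m

459 mm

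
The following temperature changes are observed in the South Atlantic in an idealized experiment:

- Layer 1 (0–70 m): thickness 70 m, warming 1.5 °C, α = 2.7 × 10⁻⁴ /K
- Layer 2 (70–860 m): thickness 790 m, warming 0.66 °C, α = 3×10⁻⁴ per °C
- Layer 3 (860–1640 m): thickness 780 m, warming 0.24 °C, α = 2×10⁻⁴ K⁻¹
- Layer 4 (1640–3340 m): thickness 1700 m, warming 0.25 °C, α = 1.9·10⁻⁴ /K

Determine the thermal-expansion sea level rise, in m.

70 × 1.5 × 2.7×10⁻⁴ = 0.02835 m
70–860 m: 790 × 0.66 × 3×10⁻⁴ = 0.15642 m
Layer 3: 780 × 2×10⁻⁴ × 0.24 = 0.03744 m
1640–3340 m: 0.25 × 1700 × 1.9×10⁻⁴ = 0.08075 m
Δh = 0.02835 + 0.15642 + 0.03744 + 0.08075 = 0.30296 m

Δh ≈ 0.303 m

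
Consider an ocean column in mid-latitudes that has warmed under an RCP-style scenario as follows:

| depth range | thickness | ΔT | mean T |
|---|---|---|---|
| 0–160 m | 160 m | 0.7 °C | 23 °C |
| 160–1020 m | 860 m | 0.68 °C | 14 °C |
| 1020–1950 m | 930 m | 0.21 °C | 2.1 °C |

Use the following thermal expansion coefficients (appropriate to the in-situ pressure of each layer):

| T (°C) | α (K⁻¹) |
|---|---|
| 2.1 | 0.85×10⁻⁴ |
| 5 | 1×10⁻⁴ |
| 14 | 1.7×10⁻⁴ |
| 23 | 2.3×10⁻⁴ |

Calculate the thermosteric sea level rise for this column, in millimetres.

Layer 1 at 23 °C → α = 2.3×10⁻⁴ K⁻¹
Layer 2 at 14 °C → α = 1.7×10⁻⁴ K⁻¹
Layer 3 at 2.1 °C → α = 0.85×10⁻⁴ K⁻¹
0–160 m: 2.3×10⁻⁴ × 160 × 0.7 = 0.02576 m
Layer 2: 0.68 × 860 × 1.7×10⁻⁴ = 0.099416 m
0.85×10⁻⁴ × 0.21 × 930 = 0.0166005 m
Δh = 0.02576 + 0.099416 + 0.0166005 = 0.1417765 m ≈ 142 mm

Δh ≈ 142 mm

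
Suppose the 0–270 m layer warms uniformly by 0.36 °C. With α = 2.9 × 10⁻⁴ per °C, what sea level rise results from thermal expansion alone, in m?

Δh = αΔT·H = 2.9×10⁻⁴ × 0.36 × 270 = 0.028188 m

0.0282 m of thermosteric rise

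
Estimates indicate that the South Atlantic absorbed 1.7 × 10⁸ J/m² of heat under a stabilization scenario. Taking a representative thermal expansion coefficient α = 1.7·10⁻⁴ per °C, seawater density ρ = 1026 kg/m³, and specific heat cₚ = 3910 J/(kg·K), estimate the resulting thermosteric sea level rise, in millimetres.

Δh = αQ/(ρcₚ) = 1.7×10⁻⁴ × 1.7×10⁸ / (1026 × 3910) ≈ 0.007204 m

Δh = 7.20 mm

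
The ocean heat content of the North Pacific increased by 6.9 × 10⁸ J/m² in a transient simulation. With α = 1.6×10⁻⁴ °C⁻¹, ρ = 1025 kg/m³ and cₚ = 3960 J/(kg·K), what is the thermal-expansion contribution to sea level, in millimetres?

Δh = αQ/(ρcₚ) = 1.6×10⁻⁴ × 6.9×10⁸ / (1025 × 3960) ≈ 0.027199 m

Δh = 27.2 mm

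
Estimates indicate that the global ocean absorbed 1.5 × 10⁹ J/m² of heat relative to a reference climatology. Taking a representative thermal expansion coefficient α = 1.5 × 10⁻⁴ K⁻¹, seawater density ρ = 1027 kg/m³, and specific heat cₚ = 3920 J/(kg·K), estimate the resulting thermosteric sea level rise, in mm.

about 56 mm

Δh = αQ/(ρcₚ) = 1.5×10⁻⁴ × 1.5×10⁹ / (1027 × 3920) ≈ 0.055889 m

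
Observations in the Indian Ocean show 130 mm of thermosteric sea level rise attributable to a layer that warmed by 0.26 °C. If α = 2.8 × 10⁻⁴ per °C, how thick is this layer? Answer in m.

H = Δh/(αΔT) = 0.13 / (2.8×10⁻⁴ × 0.26) ≈ 1786 m

H ≈ 1790 m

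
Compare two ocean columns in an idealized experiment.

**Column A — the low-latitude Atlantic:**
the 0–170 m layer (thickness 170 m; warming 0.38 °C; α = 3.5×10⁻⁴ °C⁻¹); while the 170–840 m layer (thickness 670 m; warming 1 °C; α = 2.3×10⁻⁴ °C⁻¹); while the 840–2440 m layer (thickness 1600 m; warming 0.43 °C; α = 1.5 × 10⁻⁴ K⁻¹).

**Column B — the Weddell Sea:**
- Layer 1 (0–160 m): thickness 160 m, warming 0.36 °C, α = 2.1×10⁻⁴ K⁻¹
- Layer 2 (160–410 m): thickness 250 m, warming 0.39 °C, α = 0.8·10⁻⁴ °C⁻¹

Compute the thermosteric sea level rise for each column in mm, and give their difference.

A 170 × 0.38 × 3.5×10⁻⁴ = 0.02261 m
A 1 × 670 × 2.3×10⁻⁴ = 0.15410 m
A 840–2440 m: 1.5×10⁻⁴ × 0.43 × 1600 = 0.10320 m
A total: 0.27991 m
B 2.1×10⁻⁴ × 0.36 × 160 = 0.012096 m
B 0.39 × 250 × 0.8×10⁻⁴ = 0.00780 m
B total: 0.019896 m
Difference: 0.27991 − 0.019896 = 0.260014 m

A: 280 mm; B: 20 mm; difference 260 mm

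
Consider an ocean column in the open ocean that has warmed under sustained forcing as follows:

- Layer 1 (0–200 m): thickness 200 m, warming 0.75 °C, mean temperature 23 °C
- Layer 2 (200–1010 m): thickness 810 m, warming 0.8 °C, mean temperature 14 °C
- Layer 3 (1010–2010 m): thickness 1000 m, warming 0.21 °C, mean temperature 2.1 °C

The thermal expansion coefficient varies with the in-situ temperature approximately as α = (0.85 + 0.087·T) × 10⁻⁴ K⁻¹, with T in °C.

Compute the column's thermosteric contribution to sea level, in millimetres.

Δh ≈ 200 mm

Layer 1: α = (0.85 + 0.087×23)×10⁻⁴ = 2.851×10⁻⁴ K⁻¹
Layer 2: α = (0.85 + 0.087×14)×10⁻⁴ = 2.068×10⁻⁴ K⁻¹
Layer 3: α = (0.85 + 0.087×2.1)×10⁻⁴ = 1.0327×10⁻⁴ K⁻¹
Layer 1: 0.75 × 200 × 2.851×10⁻⁴ = 0.042765 m
200–1010 m: 810 × 0.8 × 2.068×10⁻⁴ = 0.1340064 m
Layer 3: 1.0327×10⁻⁴ × 1000 × 0.21 = 0.0216867 m
Δh = 0.042765 + 0.1340064 + 0.0216867 = 0.1984581 m ≈ 200 mm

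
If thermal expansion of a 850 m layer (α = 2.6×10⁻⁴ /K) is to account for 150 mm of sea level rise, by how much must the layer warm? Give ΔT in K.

ΔT ≈ 0.68 K

ΔT = Δh/(αH) = 0.15 / (2.6×10⁻⁴ × 850) ≈ 0.6787 K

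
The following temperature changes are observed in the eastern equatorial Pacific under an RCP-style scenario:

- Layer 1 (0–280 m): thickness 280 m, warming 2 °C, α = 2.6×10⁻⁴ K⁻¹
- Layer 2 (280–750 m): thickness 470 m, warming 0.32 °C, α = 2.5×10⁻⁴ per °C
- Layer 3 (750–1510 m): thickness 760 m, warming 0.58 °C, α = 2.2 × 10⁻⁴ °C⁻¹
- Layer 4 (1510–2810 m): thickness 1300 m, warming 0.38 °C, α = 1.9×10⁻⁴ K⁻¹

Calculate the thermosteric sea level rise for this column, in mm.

about 374 mm

2 × 2.6×10⁻⁴ × 280 = 0.14560 m
0.32 × 2.5×10⁻⁴ × 470 = 0.03760 m
750–1510 m: 760 × 0.58 × 2.2×10⁻⁴ = 0.096976 m
1510–2810 m: 1300 × 1.9×10⁻⁴ × 0.38 = 0.09386 m
Δh = 0.14560 + 0.03760 + 0.096976 + 0.09386 = 0.374036 m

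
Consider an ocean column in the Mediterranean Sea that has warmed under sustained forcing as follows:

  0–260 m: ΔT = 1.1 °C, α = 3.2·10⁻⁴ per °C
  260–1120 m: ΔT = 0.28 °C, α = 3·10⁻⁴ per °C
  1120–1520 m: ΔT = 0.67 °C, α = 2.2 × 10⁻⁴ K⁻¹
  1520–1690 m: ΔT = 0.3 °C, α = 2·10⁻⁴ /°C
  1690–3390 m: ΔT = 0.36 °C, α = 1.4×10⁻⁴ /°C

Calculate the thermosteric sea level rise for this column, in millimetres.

Layer 1: 3.2×10⁻⁴ × 260 × 1.1 = 0.09152 m
860 × 0.28 × 3×10⁻⁴ = 0.07224 m
1120–1520 m: 400 × 2.2×10⁻⁴ × 0.67 = 0.05896 m
170 × 2×10⁻⁴ × 0.3 = 0.01020 m
1690–3390 m: 0.36 × 1.4×10⁻⁴ × 1700 = 0.08568 m
Δh = 0.09152 + 0.07224 + 0.05896 + 0.01020 + 0.08568 = 0.31860 m

320 mm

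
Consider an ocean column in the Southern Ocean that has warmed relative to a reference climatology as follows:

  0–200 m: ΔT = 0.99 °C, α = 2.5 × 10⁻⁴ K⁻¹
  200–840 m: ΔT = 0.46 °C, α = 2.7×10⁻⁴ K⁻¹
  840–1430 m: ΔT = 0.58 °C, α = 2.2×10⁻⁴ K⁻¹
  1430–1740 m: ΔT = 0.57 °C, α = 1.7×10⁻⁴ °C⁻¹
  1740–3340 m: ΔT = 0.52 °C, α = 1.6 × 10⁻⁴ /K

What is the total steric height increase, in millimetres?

Δh ≈ 367 mm

0–200 m: 200 × 0.99 × 2.5×10⁻⁴ = 0.04950 m
Layer 2: 640 × 2.7×10⁻⁴ × 0.46 = 0.079488 m
840–1430 m: 0.58 × 590 × 2.2×10⁻⁴ = 0.075284 m
1.7×10⁻⁴ × 310 × 0.57 = 0.030039 m
1740–3340 m: 1600 × 0.52 × 1.6×10⁻⁴ = 0.13312 m
Δh = 0.04950 + 0.079488 + 0.075284 + 0.030039 + 0.13312 = 0.367431 m ≈ 367 mm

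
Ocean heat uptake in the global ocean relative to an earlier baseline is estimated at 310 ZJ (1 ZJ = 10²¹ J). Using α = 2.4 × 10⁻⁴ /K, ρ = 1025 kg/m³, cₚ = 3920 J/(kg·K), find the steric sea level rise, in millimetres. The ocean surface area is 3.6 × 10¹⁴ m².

51 mm of thermosteric rise

Per unit area: Q = 310×10²¹ / (3.6×10¹⁴) ≈ 8.611×10⁸ J/m²
Δh = αQ/(ρcₚ) = 2.4×10⁻⁴ × 8.611×10⁸ / (1025 × 3920) ≈ 0.051435 m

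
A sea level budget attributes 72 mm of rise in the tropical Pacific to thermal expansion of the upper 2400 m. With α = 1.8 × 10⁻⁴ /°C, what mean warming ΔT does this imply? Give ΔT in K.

about 0.167 K

ΔT = Δh/(αH) = 0.072 / (1.8×10⁻⁴ × 2400) ≈ 0.1667 K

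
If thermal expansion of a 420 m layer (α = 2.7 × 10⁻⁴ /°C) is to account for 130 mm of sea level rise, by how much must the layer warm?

ΔT = Δh/(αH) = 0.13 / (2.7×10⁻⁴ × 420) ≈ 1.146 K

1.1 K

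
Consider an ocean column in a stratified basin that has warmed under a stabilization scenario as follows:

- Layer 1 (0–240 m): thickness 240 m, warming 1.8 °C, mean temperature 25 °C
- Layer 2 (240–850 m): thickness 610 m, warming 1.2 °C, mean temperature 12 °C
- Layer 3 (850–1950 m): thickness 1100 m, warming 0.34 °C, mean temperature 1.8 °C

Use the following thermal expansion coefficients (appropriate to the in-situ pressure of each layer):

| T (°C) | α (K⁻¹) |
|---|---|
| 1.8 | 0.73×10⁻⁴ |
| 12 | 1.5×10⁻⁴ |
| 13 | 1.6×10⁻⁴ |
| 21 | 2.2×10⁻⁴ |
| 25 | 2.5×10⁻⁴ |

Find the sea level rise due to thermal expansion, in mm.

Δh ≈ 245 mm

Layer 1 at 25 °C → α = 2.5×10⁻⁴ K⁻¹
Layer 2 at 12 °C → α = 1.5×10⁻⁴ K⁻¹
Layer 3 at 1.8 °C → α = 0.73×10⁻⁴ K⁻¹
0–240 m: 2.5×10⁻⁴ × 240 × 1.8 = 0.10800 m
1.5×10⁻⁴ × 610 × 1.2 = 0.10980 m
850–1950 m: 0.34 × 1100 × 0.73×10⁻⁴ = 0.027302 m
Δh = 0.10800 + 0.10980 + 0.027302 = 0.245102 m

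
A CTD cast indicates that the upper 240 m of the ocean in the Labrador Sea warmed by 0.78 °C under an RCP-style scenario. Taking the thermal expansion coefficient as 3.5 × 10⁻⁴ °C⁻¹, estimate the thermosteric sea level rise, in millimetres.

Δh = αΔT·H = 3.5×10⁻⁴ × 0.78 × 240 = 0.06552 m

66 mm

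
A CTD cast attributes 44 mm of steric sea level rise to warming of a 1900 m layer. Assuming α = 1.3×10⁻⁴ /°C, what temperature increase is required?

ΔT = Δh/(αH) = 0.044 / (1.3×10⁻⁴ × 1900) ≈ 0.1781 K

0.178 K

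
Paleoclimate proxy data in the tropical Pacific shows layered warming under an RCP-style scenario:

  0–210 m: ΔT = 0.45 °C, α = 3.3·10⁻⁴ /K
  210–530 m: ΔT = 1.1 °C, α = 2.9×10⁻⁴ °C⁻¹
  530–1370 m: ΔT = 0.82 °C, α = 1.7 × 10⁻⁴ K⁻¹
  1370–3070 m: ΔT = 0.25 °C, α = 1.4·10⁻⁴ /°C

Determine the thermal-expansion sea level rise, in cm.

Δh ≈ 31.0 cm

Layer 1: 210 × 3.3×10⁻⁴ × 0.45 = 0.031185 m
320 × 1.1 × 2.9×10⁻⁴ = 0.10208 m
530–1370 m: 0.82 × 1.7×10⁻⁴ × 840 = 0.117096 m
1370–3070 m: 1.4×10⁻⁴ × 1700 × 0.25 = 0.05950 m
Δh = 0.031185 + 0.10208 + 0.117096 + 0.05950 = 0.309861 m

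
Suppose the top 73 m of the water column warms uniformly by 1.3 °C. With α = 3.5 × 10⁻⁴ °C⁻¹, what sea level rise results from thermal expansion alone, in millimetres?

Δh = αΔT·H = 3.5×10⁻⁴ × 1.3 × 73 = 0.033215 m

33 mm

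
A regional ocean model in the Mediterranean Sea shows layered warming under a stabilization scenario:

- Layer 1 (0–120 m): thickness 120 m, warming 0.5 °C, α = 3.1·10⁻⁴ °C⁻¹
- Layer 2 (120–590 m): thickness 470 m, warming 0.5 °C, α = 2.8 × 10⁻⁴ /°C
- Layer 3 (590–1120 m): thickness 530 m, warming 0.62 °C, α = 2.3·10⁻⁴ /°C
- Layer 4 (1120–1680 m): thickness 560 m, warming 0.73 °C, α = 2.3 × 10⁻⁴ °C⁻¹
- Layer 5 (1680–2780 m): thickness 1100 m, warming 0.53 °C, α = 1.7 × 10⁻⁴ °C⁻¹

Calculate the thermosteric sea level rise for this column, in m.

Δh ≈ 0.353 m

Layer 1: 3.1×10⁻⁴ × 120 × 0.5 = 0.01860 m
2.8×10⁻⁴ × 470 × 0.5 = 0.06580 m
590–1120 m: 2.3×10⁻⁴ × 0.62 × 530 = 0.075578 m
1120–1680 m: 0.73 × 2.3×10⁻⁴ × 560 = 0.094024 m
1.7×10⁻⁴ × 0.53 × 1100 = 0.09911 m
Δh = 0.01860 + 0.06580 + 0.075578 + 0.094024 + 0.09911 = 0.353112 m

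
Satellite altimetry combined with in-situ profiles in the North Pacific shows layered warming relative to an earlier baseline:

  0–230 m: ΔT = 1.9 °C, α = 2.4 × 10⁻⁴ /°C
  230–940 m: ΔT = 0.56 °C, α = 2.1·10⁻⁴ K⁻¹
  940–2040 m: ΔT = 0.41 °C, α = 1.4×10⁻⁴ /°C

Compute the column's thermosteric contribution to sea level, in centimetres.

25.2 cm of thermosteric rise

0–230 m: 2.4×10⁻⁴ × 230 × 1.9 = 0.10488 m
230–940 m: 710 × 2.1×10⁻⁴ × 0.56 = 0.083496 m
0.41 × 1100 × 1.4×10⁻⁴ = 0.06314 m
Δh = 0.10488 + 0.083496 + 0.06314 = 0.251516 m ≈ 25.2 cm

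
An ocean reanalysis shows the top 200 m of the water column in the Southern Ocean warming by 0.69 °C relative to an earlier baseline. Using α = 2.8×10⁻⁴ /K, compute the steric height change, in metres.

Δh = αΔT·H = 2.8×10⁻⁴ × 0.69 × 200 = 0.03864 m

about 0.0386 m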